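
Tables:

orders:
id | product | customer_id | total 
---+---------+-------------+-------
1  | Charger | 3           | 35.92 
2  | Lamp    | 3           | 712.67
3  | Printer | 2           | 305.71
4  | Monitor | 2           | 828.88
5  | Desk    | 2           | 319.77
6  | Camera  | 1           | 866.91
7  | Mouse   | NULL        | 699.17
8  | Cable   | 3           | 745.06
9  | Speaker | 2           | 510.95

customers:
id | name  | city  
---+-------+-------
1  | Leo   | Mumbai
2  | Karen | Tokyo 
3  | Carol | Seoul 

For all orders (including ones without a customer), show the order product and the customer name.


LEFT JOIN keeps every row from orders (the left table); where customer_id has no match in customers, the customer columns become NULL. Walk through each order:
  - order 1 (Charger): customer_id=3 -> matches Carol
  - order 2 (Lamp): customer_id=3 -> matches Carol
  - order 3 (Printer): customer_id=2 -> matches Karen
  - order 4 (Monitor): customer_id=2 -> matches Karen
  - order 5 (Desk): customer_id=2 -> matches Karen
  - order 6 (Camera): customer_id=1 -> matches Leo
  - order 7 (Mouse): customer_id=NULL, no match -> kept with NULL
  - order 8 (Cable): customer_id=3 -> matches Carol
  - order 9 (Speaker): customer_id=2 -> matches Karen
All 9 rows appear; 1 has NULL customer.

SQL:
SELECT a.product, b.name AS customer
FROM orders a
LEFT JOIN customers b ON a.customer_id = b.id

Result:
product | customer
--------+---------
Charger | Carol   
Lamp    | Carol   
Printer | Karen   
Monitor | Karen   
Desk    | Karen   
Camera  | Leo     
Mouse   | NULL    
Cable   | Carol   
Speaker | Karen   


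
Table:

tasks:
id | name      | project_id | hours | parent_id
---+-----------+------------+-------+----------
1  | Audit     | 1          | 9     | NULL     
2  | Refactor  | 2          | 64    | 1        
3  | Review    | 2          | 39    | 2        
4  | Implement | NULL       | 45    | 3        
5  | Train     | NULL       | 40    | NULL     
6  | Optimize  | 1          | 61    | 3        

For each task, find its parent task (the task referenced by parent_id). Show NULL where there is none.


This is a self-join: tasks is joined to a second copy of itself, matching each row's parent_id to another row's id. Use LEFT JOIN so rows with parent_id=NULL are kept.
  - task 1 (Audit): parent_id=NULL -> NULL
  - task 2 (Refactor): parent_id=1 -> Audit
  - task 3 (Review): parent_id=2 -> Refactor
  - task 4 (Implement): parent_id=3 -> Review
  - task 5 (Train): parent_id=NULL -> NULL
  - task 6 (Optimize): parent_id=3 -> Review

SQL:
SELECT a.name AS item, b.name AS parent
FROM tasks a
LEFT JOIN tasks b ON a.parent_id = b.id

Result:
item      | parent  
----------+---------
Audit     | NULL    
Refactor  | Audit   
Review    | Refactor
Implement | Review  
Train     | NULL    
Optimize  | Review  


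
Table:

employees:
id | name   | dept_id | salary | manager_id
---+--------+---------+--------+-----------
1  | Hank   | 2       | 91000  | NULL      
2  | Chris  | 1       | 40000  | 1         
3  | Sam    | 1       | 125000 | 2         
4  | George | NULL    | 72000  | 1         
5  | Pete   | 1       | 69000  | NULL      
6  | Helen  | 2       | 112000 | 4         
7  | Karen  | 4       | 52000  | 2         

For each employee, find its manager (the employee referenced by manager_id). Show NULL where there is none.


This is a self-join: employees is joined to a second copy of itself, matching each row's manager_id to another row's id. Use LEFT JOIN so rows with manager_id=NULL are kept.
  - employee 1 (Hank): manager_id=NULL -> NULL
  - employee 2 (Chris): manager_id=1 -> Hank
  - employee 3 (Sam): manager_id=2 -> Chris
  - employee 4 (George): manager_id=1 -> Hank
  - employee 5 (Pete): manager_id=NULL -> NULL
  - employee 6 (Helen): manager_id=4 -> George
  - employee 7 (Karen): manager_id=2 -> Chris

SQL:
SELECT a.name AS item, b.name AS manager
FROM employees a
LEFT JOIN employees b ON a.manager_id = b.id

Result:
item   | manager
-------+--------
Hank   | NULL   
Chris  | Hank   
Sam    | Chris  
George | Hank   
Pete   | NULL   
Helen  | George 
Karen  | Chris  


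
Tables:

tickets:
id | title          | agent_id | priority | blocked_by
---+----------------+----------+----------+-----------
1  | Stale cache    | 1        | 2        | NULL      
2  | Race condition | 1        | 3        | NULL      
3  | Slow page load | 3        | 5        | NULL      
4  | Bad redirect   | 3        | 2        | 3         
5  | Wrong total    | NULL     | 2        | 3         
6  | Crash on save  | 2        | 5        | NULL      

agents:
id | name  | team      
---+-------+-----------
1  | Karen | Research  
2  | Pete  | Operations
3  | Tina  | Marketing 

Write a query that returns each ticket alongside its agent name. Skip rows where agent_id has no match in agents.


INNER JOIN keeps only tickets rows whose agent_id matches an id in agents. Walk through each ticket:
  - ticket 1 (Stale cache): agent_id=1 -> matches Karen
  - ticket 2 (Race condition): agent_id=1 -> matches Karen
  - ticket 3 (Slow page load): agent_id=3 -> matches Tina
  - ticket 4 (Bad redirect): agent_id=3 -> matches Tina
  - ticket 5 (Wrong total): agent_id=NULL, no match -> dropped
  - ticket 6 (Crash on save): agent_id=2 -> matches Pete
So 1 of 6 rows is dropped.

SQL:
SELECT a.title, b.name AS agent
FROM tickets a
INNER JOIN agents b ON a.agent_id = b.id

Result:
title          | agent
---------------+------
Stale cache    | Karen
Race condition | Karen
Slow page load | Tina 
Bad redirect   | Tina 
Crash on save  | Pete 


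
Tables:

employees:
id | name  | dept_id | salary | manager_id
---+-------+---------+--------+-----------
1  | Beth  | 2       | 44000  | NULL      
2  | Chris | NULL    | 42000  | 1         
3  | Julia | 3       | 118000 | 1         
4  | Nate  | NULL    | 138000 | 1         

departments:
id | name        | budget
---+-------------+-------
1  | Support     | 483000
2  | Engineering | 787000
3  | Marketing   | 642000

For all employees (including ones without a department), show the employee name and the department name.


LEFT JOIN keeps every row from employees (the left table); where dept_id has no match in departments, the department columns become NULL. Walk through each employee:
  - employee 1 (Beth): dept_id=2 -> matches Engineering
  - employee 2 (Chris): dept_id=NULL, no match -> kept with NULL
  - employee 3 (Julia): dept_id=3 -> matches Marketing
  - employee 4 (Nate): dept_id=NULL, no match -> kept with NULL
All 4 rows appear; 2 have NULL department.

SQL:
SELECT a.name, b.name AS department
FROM employees a
LEFT JOIN departments b ON a.dept_id = b.id

Result:
name  | department 
------+------------
Beth  | Engineering
Chris | NULL       
Julia | Marketing  
Nate  | NULL       


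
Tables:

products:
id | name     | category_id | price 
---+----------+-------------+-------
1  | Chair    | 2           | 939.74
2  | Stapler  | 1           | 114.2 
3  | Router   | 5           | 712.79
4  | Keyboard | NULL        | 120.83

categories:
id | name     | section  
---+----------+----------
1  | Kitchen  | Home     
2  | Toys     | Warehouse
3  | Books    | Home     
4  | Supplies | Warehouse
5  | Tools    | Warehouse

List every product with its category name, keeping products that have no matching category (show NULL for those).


LEFT JOIN keeps every row from products (the left table); where category_id has no match in categories, the category columns become NULL. Walk through each product:
  - product 1 (Chair): category_id=2 -> matches Toys
  - product 2 (Stapler): category_id=1 -> matches Kitchen
  - product 3 (Router): category_id=5 -> matches Tools
  - product 4 (Keyboard): category_id=NULL, no match -> kept with NULL
All 4 rows appear; 1 has NULL category.

SQL:
SELECT a.name, b.name AS category
FROM products a
LEFT JOIN categories b ON a.category_id = b.id

Result:
name     | category
---------+---------
Chair    | Toys    
Stapler  | Kitchen 
Router   | Tools   
Keyboard | NULL    


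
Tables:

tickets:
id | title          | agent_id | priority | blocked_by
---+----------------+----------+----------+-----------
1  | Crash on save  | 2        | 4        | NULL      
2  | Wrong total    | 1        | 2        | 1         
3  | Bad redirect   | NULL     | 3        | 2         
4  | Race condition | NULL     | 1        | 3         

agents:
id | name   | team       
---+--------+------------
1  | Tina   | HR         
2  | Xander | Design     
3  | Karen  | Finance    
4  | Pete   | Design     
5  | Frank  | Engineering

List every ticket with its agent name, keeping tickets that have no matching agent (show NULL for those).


LEFT JOIN keeps every row from tickets (the left table); where agent_id has no match in agents, the agent columns become NULL. Walk through each ticket:
  - ticket 1 (Crash on save): agent_id=2 -> matches Xander
  - ticket 2 (Wrong total): agent_id=1 -> matches Tina
  - ticket 3 (Bad redirect): agent_id=NULL, no match -> kept with NULL
  - ticket 4 (Race condition): agent_id=NULL, no match -> kept with NULL
All 4 rows appear; 2 have NULL agent.

SQL:
SELECT a.title, b.name AS agent
FROM tickets a
LEFT JOIN agents b ON a.agent_id = b.id

Result:
title          | agent 
---------------+-------
Crash on save  | Xander
Wrong total    | Tina  
Bad redirect   | NULL  
Race condition | NULL  


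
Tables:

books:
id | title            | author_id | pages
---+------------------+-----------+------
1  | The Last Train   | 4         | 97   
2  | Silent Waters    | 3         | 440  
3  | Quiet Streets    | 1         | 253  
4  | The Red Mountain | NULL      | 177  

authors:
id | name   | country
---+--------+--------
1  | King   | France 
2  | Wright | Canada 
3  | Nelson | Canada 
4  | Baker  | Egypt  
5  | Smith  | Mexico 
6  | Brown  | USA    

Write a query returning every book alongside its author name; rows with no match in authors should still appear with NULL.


LEFT JOIN keeps every row from books (the left table); where author_id has no match in authors, the author columns become NULL. Walk through each book:
  - book 1 (The Last Train): author_id=4 -> matches Baker
  - book 2 (Silent Waters): author_id=3 -> matches Nelson
  - book 3 (Quiet Streets): author_id=1 -> matches King
  - book 4 (The Red Mountain): author_id=NULL, no match -> kept with NULL
All 4 rows appear; 1 has NULL author.

SQL:
SELECT a.title, b.name AS author
FROM books a
LEFT JOIN authors b ON a.author_id = b.id

Result:
title            | author
-----------------+-------
The Last Train   | Baker 
Silent Waters    | Nelson
Quiet Streets    | King  
The Red Mountain | NULL  


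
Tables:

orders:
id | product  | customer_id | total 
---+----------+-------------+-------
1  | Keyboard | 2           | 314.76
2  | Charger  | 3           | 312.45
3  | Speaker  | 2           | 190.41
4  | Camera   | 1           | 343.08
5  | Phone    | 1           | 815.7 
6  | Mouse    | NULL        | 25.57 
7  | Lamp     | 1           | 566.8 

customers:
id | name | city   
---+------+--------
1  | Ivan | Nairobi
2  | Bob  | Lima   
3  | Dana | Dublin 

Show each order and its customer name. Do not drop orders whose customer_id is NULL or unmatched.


LEFT JOIN keeps every row from orders (the left table); where customer_id has no match in customers, the customer columns become NULL. Walk through each order:
  - order 1 (Keyboard): customer_id=2 -> matches Bob
  - order 2 (Charger): customer_id=3 -> matches Dana
  - order 3 (Speaker): customer_id=2 -> matches Bob
  - order 4 (Camera): customer_id=1 -> matches Ivan
  - order 5 (Phone): customer_id=1 -> matches Ivan
  - order 6 (Mouse): customer_id=NULL, no match -> kept with NULL
  - order 7 (Lamp): customer_id=1 -> matches Ivan
All 7 rows appear; 1 has NULL customer.

SQL:
SELECT a.product, b.name AS customer
FROM orders a
LEFT JOIN customers b ON a.customer_id = b.id

Result:
product  | customer
---------+---------
Keyboard | Bob     
Charger  | Dana    
Speaker  | Bob     
Camera   | Ivan    
Phone    | Ivan    
Mouse    | NULL    
Lamp     | Ivan    


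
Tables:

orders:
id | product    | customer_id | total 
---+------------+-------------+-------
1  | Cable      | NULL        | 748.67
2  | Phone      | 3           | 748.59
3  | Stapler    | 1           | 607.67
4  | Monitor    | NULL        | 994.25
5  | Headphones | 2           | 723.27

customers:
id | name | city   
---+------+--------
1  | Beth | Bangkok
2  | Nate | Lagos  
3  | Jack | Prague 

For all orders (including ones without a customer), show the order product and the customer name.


LEFT JOIN keeps every row from orders (the left table); where customer_id has no match in customers, the customer columns become NULL. Walk through each order:
  - order 1 (Cable): customer_id=NULL, no match -> kept with NULL
  - order 2 (Phone): customer_id=3 -> matches Jack
  - order 3 (Stapler): customer_id=1 -> matches Beth
  - order 4 (Monitor): customer_id=NULL, no match -> kept with NULL
  - order 5 (Headphones): customer_id=2 -> matches Nate
All 5 rows appear; 2 have NULL customer.

SQL:
SELECT a.product, b.name AS customer
FROM orders a
LEFT JOIN customers b ON a.customer_id = b.id

Result:
product    | customer
-----------+---------
Cable      | NULL    
Phone      | Jack    
Stapler    | Beth    
Monitor    | NULL    
Headphones | Nate    


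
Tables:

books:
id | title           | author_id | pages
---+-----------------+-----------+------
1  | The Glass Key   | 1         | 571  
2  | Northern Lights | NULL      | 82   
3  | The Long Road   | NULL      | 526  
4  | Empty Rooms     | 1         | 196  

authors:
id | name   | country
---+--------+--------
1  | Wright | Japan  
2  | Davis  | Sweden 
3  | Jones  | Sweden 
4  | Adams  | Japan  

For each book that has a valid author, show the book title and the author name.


INNER JOIN keeps only books rows whose author_id matches an id in authors. Walk through each book:
  - book 1 (The Glass Key): author_id=1 -> matches Wright
  - book 2 (Northern Lights): author_id=NULL, no match -> dropped
  - book 3 (The Long Road): author_id=NULL, no match -> dropped
  - book 4 (Empty Rooms): author_id=1 -> matches Wright
So 2 of 4 rows are dropped.

SQL:
SELECT a.title, b.name AS author
FROM books a
INNER JOIN authors b ON a.author_id = b.id

Result:
title         | author
--------------+-------
The Glass Key | Wright
Empty Rooms   | Wright


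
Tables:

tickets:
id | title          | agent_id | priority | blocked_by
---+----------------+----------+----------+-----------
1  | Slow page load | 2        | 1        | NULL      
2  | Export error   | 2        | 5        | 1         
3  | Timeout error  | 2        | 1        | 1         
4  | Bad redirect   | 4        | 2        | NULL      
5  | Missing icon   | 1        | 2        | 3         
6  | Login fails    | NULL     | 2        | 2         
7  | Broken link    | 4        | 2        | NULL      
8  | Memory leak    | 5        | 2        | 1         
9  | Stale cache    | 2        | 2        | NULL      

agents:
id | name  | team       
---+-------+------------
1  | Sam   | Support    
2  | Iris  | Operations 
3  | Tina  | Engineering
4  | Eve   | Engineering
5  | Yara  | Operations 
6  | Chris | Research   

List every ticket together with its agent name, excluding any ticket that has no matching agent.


INNER JOIN keeps only tickets rows whose agent_id matches an id in agents. Walk through each ticket:
  - ticket 1 (Slow page load): agent_id=2 -> matches Iris
  - ticket 2 (Export error): agent_id=2 -> matches Iris
  - ticket 3 (Timeout error): agent_id=2 -> matches Iris
  - ticket 4 (Bad redirect): agent_id=4 -> matches Eve
  - ticket 5 (Missing icon): agent_id=1 -> matches Sam
  - ticket 6 (Login fails): agent_id=NULL, no match -> dropped
  - ticket 7 (Broken link): agent_id=4 -> matches Eve
  - ticket 8 (Memory leak): agent_id=5 -> matches Yara
  - ticket 9 (Stale cache): agent_id=2 -> matches Iris
So 1 of 9 rows is dropped.

SQL:
SELECT a.title, b.name AS agent
FROM tickets a
INNER JOIN agents b ON a.agent_id = b.id

Result:
title          | agent
---------------+------
Slow page load | Iris 
Export error   | Iris 
Timeout error  | Iris 
Bad redirect   | Eve  
Missing icon   | Sam  
Broken link    | Eve  
Memory leak    | Yara 
Stale cache    | Iris 


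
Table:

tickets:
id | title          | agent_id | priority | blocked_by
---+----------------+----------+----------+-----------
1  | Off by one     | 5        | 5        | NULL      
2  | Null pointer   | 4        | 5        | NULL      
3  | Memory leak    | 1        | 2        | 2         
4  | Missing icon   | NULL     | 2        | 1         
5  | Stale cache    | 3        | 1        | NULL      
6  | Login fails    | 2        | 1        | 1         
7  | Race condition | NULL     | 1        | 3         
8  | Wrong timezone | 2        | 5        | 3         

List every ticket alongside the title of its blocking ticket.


This is a self-join: tickets is joined to a second copy of itself, matching each row's blocked_by to another row's id. Use LEFT JOIN so rows with blocked_by=NULL are kept.
  - ticket 1 (Off by one): blocked_by=NULL -> NULL
  - ticket 2 (Null pointer): blocked_by=NULL -> NULL
  - ticket 3 (Memory leak): blocked_by=2 -> Null pointer
  - ticket 4 (Missing icon): blocked_by=1 -> Off by one
  - ticket 5 (Stale cache): blocked_by=NULL -> NULL
  - ticket 6 (Login fails): blocked_by=1 -> Off by one
  - ticket 7 (Race condition): blocked_by=3 -> Memory leak
  - ticket 8 (Wrong timezone): blocked_by=3 -> Memory leak

SQL:
SELECT a.title AS item, b.title AS blocked_by
FROM tickets a
LEFT JOIN tickets b ON a.blocked_by = b.id

Result:
item           | blocked_by  
---------------+-------------
Off by one     | NULL        
Null pointer   | NULL        
Memory leak    | Null pointer
Missing icon   | Off by one  
Stale cache    | NULL        
Login fails    | Off by one  
Race condition | Memory leak 
Wrong timezone | Memory leak 


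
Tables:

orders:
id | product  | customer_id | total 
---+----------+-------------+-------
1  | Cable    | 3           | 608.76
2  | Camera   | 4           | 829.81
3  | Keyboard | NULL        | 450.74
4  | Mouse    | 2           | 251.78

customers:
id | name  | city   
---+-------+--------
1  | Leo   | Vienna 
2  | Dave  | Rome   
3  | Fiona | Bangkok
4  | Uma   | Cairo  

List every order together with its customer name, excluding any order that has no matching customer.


INNER JOIN keeps only orders rows whose customer_id matches an id in customers. Walk through each order:
  - order 1 (Cable): customer_id=3 -> matches Fiona
  - order 2 (Camera): customer_id=4 -> matches Uma
  - order 3 (Keyboard): customer_id=NULL, no match -> dropped
  - order 4 (Mouse): customer_id=2 -> matches Dave
So 1 of 4 rows is dropped.

SQL:
SELECT a.product, b.name AS customer
FROM orders a
INNER JOIN customers b ON a.customer_id = b.id

Result:
product | customer
--------+---------
Cable   | Fiona   
Camera  | Uma     
Mouse   | Dave    


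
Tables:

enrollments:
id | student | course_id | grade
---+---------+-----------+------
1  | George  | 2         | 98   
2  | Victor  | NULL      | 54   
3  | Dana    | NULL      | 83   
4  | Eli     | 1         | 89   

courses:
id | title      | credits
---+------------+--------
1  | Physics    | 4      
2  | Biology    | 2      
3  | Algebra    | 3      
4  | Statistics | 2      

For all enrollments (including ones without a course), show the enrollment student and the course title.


LEFT JOIN keeps every row from enrollments (the left table); where course_id has no match in courses, the course columns become NULL. Walk through each enrollment:
  - enrollment 1 (George): course_id=2 -> matches Biology
  - enrollment 2 (Victor): course_id=NULL, no match -> kept with NULL
  - enrollment 3 (Dana): course_id=NULL, no match -> kept with NULL
  - enrollment 4 (Eli): course_id=1 -> matches Physics
All 4 rows appear; 2 have NULL course.

SQL:
SELECT a.student, b.title AS course
FROM enrollments a
LEFT JOIN courses b ON a.course_id = b.id

Result:
student | course 
--------+--------
George  | Biology
Victor  | NULL   
Dana    | NULL   
Eli     | Physics


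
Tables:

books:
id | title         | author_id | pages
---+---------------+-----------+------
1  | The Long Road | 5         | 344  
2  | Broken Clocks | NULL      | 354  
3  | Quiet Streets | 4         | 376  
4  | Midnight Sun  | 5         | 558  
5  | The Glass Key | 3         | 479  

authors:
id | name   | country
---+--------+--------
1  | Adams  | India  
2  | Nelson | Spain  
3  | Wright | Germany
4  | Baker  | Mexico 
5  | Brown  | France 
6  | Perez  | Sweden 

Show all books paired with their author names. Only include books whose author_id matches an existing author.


INNER JOIN keeps only books rows whose author_id matches an id in authors. Walk through each book:
  - book 1 (The Long Road): author_id=5 -> matches Brown
  - book 2 (Broken Clocks): author_id=NULL, no match -> dropped
  - book 3 (Quiet Streets): author_id=4 -> matches Baker
  - book 4 (Midnight Sun): author_id=5 -> matches Brown
  - book 5 (The Glass Key): author_id=3 -> matches Wright
So 1 of 5 rows is dropped.

SQL:
SELECT a.title, b.name AS author
FROM books a
INNER JOIN authors b ON a.author_id = b.id

Result:
title         | author
--------------+-------
The Long Road | Brown 
Quiet Streets | Baker 
Midnight Sun  | Brown 
The Glass Key | Wright


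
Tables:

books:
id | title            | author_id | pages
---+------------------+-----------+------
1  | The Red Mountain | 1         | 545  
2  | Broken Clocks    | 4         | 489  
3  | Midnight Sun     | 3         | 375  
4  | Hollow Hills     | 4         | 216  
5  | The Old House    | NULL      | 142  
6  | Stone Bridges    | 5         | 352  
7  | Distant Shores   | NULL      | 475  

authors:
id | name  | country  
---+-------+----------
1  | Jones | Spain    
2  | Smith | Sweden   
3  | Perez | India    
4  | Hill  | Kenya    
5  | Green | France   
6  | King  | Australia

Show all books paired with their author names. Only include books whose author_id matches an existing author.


INNER JOIN keeps only books rows whose author_id matches an id in authors. Walk through each book:
  - book 1 (The Red Mountain): author_id=1 -> matches Jones
  - book 2 (Broken Clocks): author_id=4 -> matches Hill
  - book 3 (Midnight Sun): author_id=3 -> matches Perez
  - book 4 (Hollow Hills): author_id=4 -> matches Hill
  - book 5 (The Old House): author_id=NULL, no match -> dropped
  - book 6 (Stone Bridges): author_id=5 -> matches Green
  - book 7 (Distant Shores): author_id=NULL, no match -> dropped
So 2 of 7 rows are dropped.

SQL:
SELECT a.title, b.name AS author
FROM books a
INNER JOIN authors b ON a.author_id = b.id

Result:
title            | author
-----------------+-------
The Red Mountain | Jones 
Broken Clocks    | Hill  
Midnight Sun     | Perez 
Hollow Hills     | Hill  
Stone Bridges    | Green 


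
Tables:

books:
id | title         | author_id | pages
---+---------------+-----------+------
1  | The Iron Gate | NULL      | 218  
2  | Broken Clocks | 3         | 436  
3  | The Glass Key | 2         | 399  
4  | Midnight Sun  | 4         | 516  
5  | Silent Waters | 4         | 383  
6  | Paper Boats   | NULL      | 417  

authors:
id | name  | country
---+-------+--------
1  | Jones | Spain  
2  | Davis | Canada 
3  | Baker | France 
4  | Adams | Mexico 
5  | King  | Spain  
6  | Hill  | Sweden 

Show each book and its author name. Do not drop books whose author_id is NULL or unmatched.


LEFT JOIN keeps every row from books (the left table); where author_id has no match in authors, the author columns become NULL. Walk through each book:
  - book 1 (The Iron Gate): author_id=NULL, no match -> kept with NULL
  - book 2 (Broken Clocks): author_id=3 -> matches Baker
  - book 3 (The Glass Key): author_id=2 -> matches Davis
  - book 4 (Midnight Sun): author_id=4 -> matches Adams
  - book 5 (Silent Waters): author_id=4 -> matches Adams
  - book 6 (Paper Boats): author_id=NULL, no match -> kept with NULL
All 6 rows appear; 2 have NULL author.

SQL:
SELECT a.title, b.name AS author
FROM books a
LEFT JOIN authors b ON a.author_id = b.id

Result:
title         | author
--------------+-------
The Iron Gate | NULL  
Broken Clocks | Baker 
The Glass Key | Davis 
Midnight Sun  | Adams 
Silent Waters | Adams 
Paper Boats   | NULL  


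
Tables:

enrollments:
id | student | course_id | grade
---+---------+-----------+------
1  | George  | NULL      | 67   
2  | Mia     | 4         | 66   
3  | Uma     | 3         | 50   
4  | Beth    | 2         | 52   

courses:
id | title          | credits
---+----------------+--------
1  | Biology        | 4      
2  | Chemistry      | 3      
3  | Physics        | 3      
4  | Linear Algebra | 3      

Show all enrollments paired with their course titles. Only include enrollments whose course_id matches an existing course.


INNER JOIN keeps only enrollments rows whose course_id matches an id in courses. Walk through each enrollment:
  - enrollment 1 (George): course_id=NULL, no match -> dropped
  - enrollment 2 (Mia): course_id=4 -> matches Linear Algebra
  - enrollment 3 (Uma): course_id=3 -> matches Physics
  - enrollment 4 (Beth): course_id=2 -> matches Chemistry
So 1 of 4 rows is dropped.

SQL:
SELECT a.student, b.title AS course
FROM enrollments a
INNER JOIN courses b ON a.course_id = b.id

Result:
student | course        
--------+---------------
Mia     | Linear Algebra
Uma     | Physics       
Beth    | Chemistry     


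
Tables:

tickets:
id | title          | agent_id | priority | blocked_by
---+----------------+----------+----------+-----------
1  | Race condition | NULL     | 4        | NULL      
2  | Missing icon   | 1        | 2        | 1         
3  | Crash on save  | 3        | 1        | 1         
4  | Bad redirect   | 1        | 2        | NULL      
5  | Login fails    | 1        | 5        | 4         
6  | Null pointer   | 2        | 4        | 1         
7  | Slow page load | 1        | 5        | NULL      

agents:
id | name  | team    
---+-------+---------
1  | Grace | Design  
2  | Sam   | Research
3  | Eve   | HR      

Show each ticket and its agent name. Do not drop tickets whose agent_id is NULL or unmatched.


LEFT JOIN keeps every row from tickets (the left table); where agent_id has no match in agents, the agent columns become NULL. Walk through each ticket:
  - ticket 1 (Race condition): agent_id=NULL, no match -> kept with NULL
  - ticket 2 (Missing icon): agent_id=1 -> matches Grace
  - ticket 3 (Crash on save): agent_id=3 -> matches Eve
  - ticket 4 (Bad redirect): agent_id=1 -> matches Grace
  - ticket 5 (Login fails): agent_id=1 -> matches Grace
  - ticket 6 (Null pointer): agent_id=2 -> matches Sam
  - ticket 7 (Slow page load): agent_id=1 -> matches Grace
All 7 rows appear; 1 has NULL agent.

SQL:
SELECT a.title, b.name AS agent
FROM tickets a
LEFT JOIN agents b ON a.agent_id = b.id

Result:
title          | agent
---------------+------
Race condition | NULL 
Missing icon   | Grace
Crash on save  | Eve  
Bad redirect   | Grace
Login fails    | Grace
Null pointer   | Sam  
Slow page load | Grace


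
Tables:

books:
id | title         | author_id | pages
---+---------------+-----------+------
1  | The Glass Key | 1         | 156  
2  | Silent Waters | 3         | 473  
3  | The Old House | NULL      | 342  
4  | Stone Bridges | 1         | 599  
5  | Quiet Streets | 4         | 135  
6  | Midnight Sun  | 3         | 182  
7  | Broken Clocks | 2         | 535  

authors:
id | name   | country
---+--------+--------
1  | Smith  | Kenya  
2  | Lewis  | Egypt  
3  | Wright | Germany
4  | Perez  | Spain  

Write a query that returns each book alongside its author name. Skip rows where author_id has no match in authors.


INNER JOIN keeps only books rows whose author_id matches an id in authors. Walk through each book:
  - book 1 (The Glass Key): author_id=1 -> matches Smith
  - book 2 (Silent Waters): author_id=3 -> matches Wright
  - book 3 (The Old House): author_id=NULL, no match -> dropped
  - book 4 (Stone Bridges): author_id=1 -> matches Smith
  - book 5 (Quiet Streets): author_id=4 -> matches Perez
  - book 6 (Midnight Sun): author_id=3 -> matches Wright
  - book 7 (Broken Clocks): author_id=2 -> matches Lewis
So 1 of 7 rows is dropped.

SQL:
SELECT a.title, b.name AS author
FROM books a
INNER JOIN authors b ON a.author_id = b.id

Result:
title         | author
--------------+-------
The Glass Key | Smith 
Silent Waters | Wright
Stone Bridges | Smith 
Quiet Streets | Perez 
Midnight Sun  | Wright
Broken Clocks | Lewis 


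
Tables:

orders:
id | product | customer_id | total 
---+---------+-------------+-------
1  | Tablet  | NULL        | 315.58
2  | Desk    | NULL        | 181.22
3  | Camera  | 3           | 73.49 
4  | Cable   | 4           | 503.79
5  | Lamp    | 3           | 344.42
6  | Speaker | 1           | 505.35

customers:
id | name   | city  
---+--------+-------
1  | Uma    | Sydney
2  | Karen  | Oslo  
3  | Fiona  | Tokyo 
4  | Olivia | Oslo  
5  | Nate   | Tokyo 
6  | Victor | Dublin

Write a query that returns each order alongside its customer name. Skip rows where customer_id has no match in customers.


INNER JOIN keeps only orders rows whose customer_id matches an id in customers. Walk through each order:
  - order 1 (Tablet): customer_id=NULL, no match -> dropped
  - order 2 (Desk): customer_id=NULL, no match -> dropped
  - order 3 (Camera): customer_id=3 -> matches Fiona
  - order 4 (Cable): customer_id=4 -> matches Olivia
  - order 5 (Lamp): customer_id=3 -> matches Fiona
  - order 6 (Speaker): customer_id=1 -> matches Uma
So 2 of 6 rows are dropped.

SQL:
SELECT a.product, b.name AS customer
FROM orders a
INNER JOIN customers b ON a.customer_id = b.id

Result:
product | customer
--------+---------
Camera  | Fiona   
Cable   | Olivia  
Lamp    | Fiona   
Speaker | Uma     


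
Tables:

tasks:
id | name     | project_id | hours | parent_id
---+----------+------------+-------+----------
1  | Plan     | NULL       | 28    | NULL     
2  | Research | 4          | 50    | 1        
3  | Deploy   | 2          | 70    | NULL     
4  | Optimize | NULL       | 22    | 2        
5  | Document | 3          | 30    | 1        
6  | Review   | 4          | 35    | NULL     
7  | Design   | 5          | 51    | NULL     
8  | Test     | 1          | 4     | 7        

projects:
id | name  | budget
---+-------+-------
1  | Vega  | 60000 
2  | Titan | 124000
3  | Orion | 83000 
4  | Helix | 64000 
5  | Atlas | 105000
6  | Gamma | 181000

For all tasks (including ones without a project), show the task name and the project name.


LEFT JOIN keeps every row from tasks (the left table); where project_id has no match in projects, the project columns become NULL. Walk through each task:
  - task 1 (Plan): project_id=NULL, no match -> kept with NULL
  - task 2 (Research): project_id=4 -> matches Helix
  - task 3 (Deploy): project_id=2 -> matches Titan
  - task 4 (Optimize): project_id=NULL, no match -> kept with NULL
  - task 5 (Document): project_id=3 -> matches Orion
  - task 6 (Review): project_id=4 -> matches Helix
  - task 7 (Design): project_id=5 -> matches Atlas
  - task 8 (Test): project_id=1 -> matches Vega
All 8 rows appear; 2 have NULL project.

SQL:
SELECT a.name, b.name AS project
FROM tasks a
LEFT JOIN projects b ON a.project_id = b.id

Result:
name     | project
---------+--------
Plan     | NULL   
Research | Helix  
Deploy   | Titan  
Optimize | NULL   
Document | Orion  
Review   | Helix  
Design   | Atlas  
Test     | Vega   


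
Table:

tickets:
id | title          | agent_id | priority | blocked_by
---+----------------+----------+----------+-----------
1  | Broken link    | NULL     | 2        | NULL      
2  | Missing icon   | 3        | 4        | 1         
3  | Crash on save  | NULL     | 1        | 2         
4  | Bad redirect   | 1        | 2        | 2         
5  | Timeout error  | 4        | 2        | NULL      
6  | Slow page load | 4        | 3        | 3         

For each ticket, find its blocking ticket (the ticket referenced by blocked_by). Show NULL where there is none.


This is a self-join: tickets is joined to a second copy of itself, matching each row's blocked_by to another row's id. Use LEFT JOIN so rows with blocked_by=NULL are kept.
  - ticket 1 (Broken link): blocked_by=NULL -> NULL
  - ticket 2 (Missing icon): blocked_by=1 -> Broken link
  - ticket 3 (Crash on save): blocked_by=2 -> Missing icon
  - ticket 4 (Bad redirect): blocked_by=2 -> Missing icon
  - ticket 5 (Timeout error): blocked_by=NULL -> NULL
  - ticket 6 (Slow page load): blocked_by=3 -> Crash on save

SQL:
SELECT a.title AS item, b.title AS blocked_by
FROM tickets a
LEFT JOIN tickets b ON a.blocked_by = b.id

Result:
item           | blocked_by   
---------------+--------------
Broken link    | NULL         
Missing icon   | Broken link  
Crash on save  | Missing icon 
Bad redirect   | Missing icon 
Timeout error  | NULL         
Slow page load | Crash on save


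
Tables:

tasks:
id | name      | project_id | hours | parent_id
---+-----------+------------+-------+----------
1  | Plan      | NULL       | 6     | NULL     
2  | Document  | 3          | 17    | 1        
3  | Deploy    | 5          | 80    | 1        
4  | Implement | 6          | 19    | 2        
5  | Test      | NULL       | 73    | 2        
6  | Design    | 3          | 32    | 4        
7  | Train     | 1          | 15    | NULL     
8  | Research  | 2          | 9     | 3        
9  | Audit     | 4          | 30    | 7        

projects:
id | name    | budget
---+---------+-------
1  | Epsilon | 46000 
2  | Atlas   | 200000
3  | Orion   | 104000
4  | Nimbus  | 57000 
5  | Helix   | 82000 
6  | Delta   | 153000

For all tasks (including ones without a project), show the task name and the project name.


LEFT JOIN keeps every row from tasks (the left table); where project_id has no match in projects, the project columns become NULL. Walk through each task:
  - task 1 (Plan): project_id=NULL, no match -> kept with NULL
  - task 2 (Document): project_id=3 -> matches Orion
  - task 3 (Deploy): project_id=5 -> matches Helix
  - task 4 (Implement): project_id=6 -> matches Delta
  - task 5 (Test): project_id=NULL, no match -> kept with NULL
  - task 6 (Design): project_id=3 -> matches Orion
  - task 7 (Train): project_id=1 -> matches Epsilon
  - task 8 (Research): project_id=2 -> matches Atlas
  - task 9 (Audit): project_id=4 -> matches Nimbus
All 9 rows appear; 2 have NULL project.

SQL:
SELECT a.name, b.name AS project
FROM tasks a
LEFT JOIN projects b ON a.project_id = b.id

Result:
name      | project
----------+--------
Plan      | NULL   
Document  | Orion  
Deploy    | Helix  
Implement | Delta  
Test      | NULL   
Design    | Orion  
Train     | Epsilon
Research  | Atlas  
Audit     | Nimbus 


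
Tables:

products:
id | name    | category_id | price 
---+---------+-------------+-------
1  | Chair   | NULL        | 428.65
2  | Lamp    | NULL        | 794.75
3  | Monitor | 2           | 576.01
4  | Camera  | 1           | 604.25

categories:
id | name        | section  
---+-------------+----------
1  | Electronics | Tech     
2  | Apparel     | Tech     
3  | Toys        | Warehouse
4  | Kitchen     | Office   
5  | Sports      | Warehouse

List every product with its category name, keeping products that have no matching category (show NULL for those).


LEFT JOIN keeps every row from products (the left table); where category_id has no match in categories, the category columns become NULL. Walk through each product:
  - product 1 (Chair): category_id=NULL, no match -> kept with NULL
  - product 2 (Lamp): category_id=NULL, no match -> kept with NULL
  - product 3 (Monitor): category_id=2 -> matches Apparel
  - product 4 (Camera): category_id=1 -> matches Electronics
All 4 rows appear; 2 have NULL category.

SQL:
SELECT a.name, b.name AS category
FROM products a
LEFT JOIN categories b ON a.category_id = b.id

Result:
name    | category   
--------+------------
Chair   | NULL       
Lamp    | NULL       
Monitor | Apparel    
Camera  | Electronics


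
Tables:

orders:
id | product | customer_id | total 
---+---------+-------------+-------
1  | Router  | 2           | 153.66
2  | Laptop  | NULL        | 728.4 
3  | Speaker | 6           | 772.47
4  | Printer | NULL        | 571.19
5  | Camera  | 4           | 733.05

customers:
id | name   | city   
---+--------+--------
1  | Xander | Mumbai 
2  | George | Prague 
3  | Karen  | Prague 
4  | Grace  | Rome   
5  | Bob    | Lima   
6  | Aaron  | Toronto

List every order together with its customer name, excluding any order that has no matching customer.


INNER JOIN keeps only orders rows whose customer_id matches an id in customers. Walk through each order:
  - order 1 (Router): customer_id=2 -> matches George
  - order 2 (Laptop): customer_id=NULL, no match -> dropped
  - order 3 (Speaker): customer_id=6 -> matches Aaron
  - order 4 (Printer): customer_id=NULL, no match -> dropped
  - order 5 (Camera): customer_id=4 -> matches Grace
So 2 of 5 rows are dropped.

SQL:
SELECT a.product, b.name AS customer
FROM orders a
INNER JOIN customers b ON a.customer_id = b.id

Result:
product | customer
--------+---------
Router  | George  
Speaker | Aaron   
Camera  | Grace   


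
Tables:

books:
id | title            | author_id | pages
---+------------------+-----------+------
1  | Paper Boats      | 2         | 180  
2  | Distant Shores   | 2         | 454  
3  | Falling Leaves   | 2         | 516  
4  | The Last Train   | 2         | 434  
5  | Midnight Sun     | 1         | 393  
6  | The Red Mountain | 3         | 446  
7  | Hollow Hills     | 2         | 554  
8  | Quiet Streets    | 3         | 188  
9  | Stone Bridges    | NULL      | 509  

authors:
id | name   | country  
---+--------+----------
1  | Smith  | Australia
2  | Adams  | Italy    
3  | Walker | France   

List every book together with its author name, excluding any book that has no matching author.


INNER JOIN keeps only books rows whose author_id matches an id in authors. Walk through each book:
  - book 1 (Paper Boats): author_id=2 -> matches Adams
  - book 2 (Distant Shores): author_id=2 -> matches Adams
  - book 3 (Falling Leaves): author_id=2 -> matches Adams
  - book 4 (The Last Train): author_id=2 -> matches Adams
  - book 5 (Midnight Sun): author_id=1 -> matches Smith
  - book 6 (The Red Mountain): author_id=3 -> matches Walker
  - book 7 (Hollow Hills): author_id=2 -> matches Adams
  - book 8 (Quiet Streets): author_id=3 -> matches Walker
  - book 9 (Stone Bridges): author_id=NULL, no match -> dropped
So 1 of 9 rows is dropped.

SQL:
SELECT a.title, b.name AS author
FROM books a
INNER JOIN authors b ON a.author_id = b.id

Result:
title            | author
-----------------+-------
Paper Boats      | Adams 
Distant Shores   | Adams 
Falling Leaves   | Adams 
The Last Train   | Adams 
Midnight Sun     | Smith 
The Red Mountain | Walker
Hollow Hills     | Adams 
Quiet Streets    | Walker


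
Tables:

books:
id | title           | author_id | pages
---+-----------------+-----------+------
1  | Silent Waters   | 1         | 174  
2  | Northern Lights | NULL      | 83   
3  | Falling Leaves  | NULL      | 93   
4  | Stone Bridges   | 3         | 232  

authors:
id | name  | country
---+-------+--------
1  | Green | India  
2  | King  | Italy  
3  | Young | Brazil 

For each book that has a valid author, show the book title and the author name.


INNER JOIN keeps only books rows whose author_id matches an id in authors. Walk through each book:
  - book 1 (Silent Waters): author_id=1 -> matches Green
  - book 2 (Northern Lights): author_id=NULL, no match -> dropped
  - book 3 (Falling Leaves): author_id=NULL, no match -> dropped
  - book 4 (Stone Bridges): author_id=3 -> matches Young
So 2 of 4 rows are dropped.

SQL:
SELECT a.title, b.name AS author
FROM books a
INNER JOIN authors b ON a.author_id = b.id

Result:
title         | author
--------------+-------
Silent Waters | Green 
Stone Bridges | Young 


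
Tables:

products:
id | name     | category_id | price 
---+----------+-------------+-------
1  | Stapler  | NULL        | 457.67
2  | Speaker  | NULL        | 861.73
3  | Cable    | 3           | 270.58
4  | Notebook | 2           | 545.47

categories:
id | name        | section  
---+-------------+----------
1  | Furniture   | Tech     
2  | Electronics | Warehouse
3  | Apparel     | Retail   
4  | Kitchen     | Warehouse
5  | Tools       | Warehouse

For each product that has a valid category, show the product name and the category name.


INNER JOIN keeps only products rows whose category_id matches an id in categories. Walk through each product:
  - product 1 (Stapler): category_id=NULL, no match -> dropped
  - product 2 (Speaker): category_id=NULL, no match -> dropped
  - product 3 (Cable): category_id=3 -> matches Apparel
  - product 4 (Notebook): category_id=2 -> matches Electronics
So 2 of 4 rows are dropped.

SQL:
SELECT a.name, b.name AS category
FROM products a
INNER JOIN categories b ON a.category_id = b.id

Result:
name     | category   
---------+------------
Cable    | Apparel    
Notebook | Electronics
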